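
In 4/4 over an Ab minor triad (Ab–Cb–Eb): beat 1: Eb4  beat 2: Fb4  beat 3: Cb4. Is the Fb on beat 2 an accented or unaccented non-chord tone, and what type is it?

Unaccented escape tone.

The harmony at that moment is Ab minor triad (Ab, Cb, Eb); Fb4 is not a chord tone.
It is approached by step up from Eb4 and left by leap down to Cb4.
Step in, leap out — an escape tone.
It falls on a weak beat, so it is unaccented.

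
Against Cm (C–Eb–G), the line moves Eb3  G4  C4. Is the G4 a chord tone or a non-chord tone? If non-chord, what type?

Chord tone (the fifth of C minor triad).

C minor triad contains C, Eb, G; G is the fifth, so it is a chord tone.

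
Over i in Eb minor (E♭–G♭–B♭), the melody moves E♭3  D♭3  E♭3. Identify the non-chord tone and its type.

The harmony at that moment is E♭ minor triad (E♭, G♭, B♭); D♭3 is not a chord tone.
It is approached by step down from E♭3 and left by step up to E♭3.
Step away and step back to the same note — a neighbor tone (lower neighbor).

D♭3 is a neighbor tone.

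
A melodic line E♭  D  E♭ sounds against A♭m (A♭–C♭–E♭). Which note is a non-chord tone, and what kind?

The harmony at that moment is A♭ minor triad (A♭, C♭, E♭); D is not a chord tone.
It is approached by step down from E♭ and left by step up to E♭.
Step away and step back to the same note — a neighbor tone (lower neighbor).

D is a neighbor tone.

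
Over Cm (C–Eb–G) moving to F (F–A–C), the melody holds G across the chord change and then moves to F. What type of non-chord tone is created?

G is a suspension.

The harmony at that moment is F major triad (F, A, C); G is not a chord tone.
It is held over (the same pitch as the preceding G) and left by step down to F.
Held over from the previous chord and resolving down by step — a suspension.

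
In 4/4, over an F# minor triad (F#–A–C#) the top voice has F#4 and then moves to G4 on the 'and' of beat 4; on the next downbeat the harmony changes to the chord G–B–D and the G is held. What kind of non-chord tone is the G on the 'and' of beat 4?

The harmony at that moment is F# minor triad (F#, A, C#); G4 is not a chord tone.
It is approached by step up from F#4 and then sustained as the same pitch into the next harmony.
Arriving early and becoming a chord tone when the harmony changes — an anticipation.

Anticipation.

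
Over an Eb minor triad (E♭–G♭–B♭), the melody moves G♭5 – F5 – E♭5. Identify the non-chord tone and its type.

F5 is a passing tone.

The harmony at that moment is E♭ minor triad (E♭, G♭, B♭); F5 is not a chord tone.
It is approached by step down from G♭5 and left by step down to E♭5.
Step in, step out in the same direction — a passing tone.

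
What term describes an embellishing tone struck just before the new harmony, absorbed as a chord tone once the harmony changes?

Anticipation.

Approach: ahead of the chord change (typically by step), so it is dissonant against the current harmony. Departure: none — the same pitch is restated or held and is a chord tone of the new harmony.
Dissonant first, consonant once the harmony catches up: the note simply arrives early — an anticipation. (The reverse timing, consonant first and dissonant after the change, would be a suspension or retardation.)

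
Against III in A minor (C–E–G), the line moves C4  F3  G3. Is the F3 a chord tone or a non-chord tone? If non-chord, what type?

Non-chord tone — an appoggiatura.

The harmony at that moment is C major triad (C, E, G); F3 is not a chord tone.
It is approached by leap down from C4 and left by step up to G3.
Leap in, step out — an appoggiatura.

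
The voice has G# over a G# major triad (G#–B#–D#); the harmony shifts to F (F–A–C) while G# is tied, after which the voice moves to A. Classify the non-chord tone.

G# is a retardation.

The harmony at that moment is F major triad (F, A, C); G# is not a chord tone.
It is held over (the same pitch as the preceding G#) and left by step up to A.
Held over from the previous chord and resolving up by step — a retardation.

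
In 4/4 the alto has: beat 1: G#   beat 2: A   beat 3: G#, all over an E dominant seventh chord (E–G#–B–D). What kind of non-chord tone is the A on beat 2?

Upper neighbor tone.

The harmony at that moment is E dominant seventh chord (E, G#, B, D); A is not a chord tone.
It is approached by step up from G# and left by step down to G#.
Step away and step back to the same note — a neighbor tone (upper neighbor).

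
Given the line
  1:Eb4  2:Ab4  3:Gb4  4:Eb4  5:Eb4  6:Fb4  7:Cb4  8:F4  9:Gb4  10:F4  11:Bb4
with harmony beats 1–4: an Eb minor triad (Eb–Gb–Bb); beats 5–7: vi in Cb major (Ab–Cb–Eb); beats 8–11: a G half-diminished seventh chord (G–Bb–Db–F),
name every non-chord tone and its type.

Ab4 (beat 2) — appoggiatura; Fb4 (beat 6) — escape tone; Gb4 (beat 9) — neighbor tone.

The harmony at that moment is Eb minor triad (Eb, Gb, Bb); Ab4 is not a chord tone.
It is approached by leap up from Eb4 and left by step down to Gb4.
Leap in, step out — an appoggiatura.
The harmony at that moment is Ab minor triad (Ab, Cb, Eb); Fb4 is not a chord tone.
It is approached by step up from Eb4 and left by leap down to Cb4.
Step in, leap out — an escape tone.
The harmony at that moment is G half-diminished seventh chord (G, Bb, Db, F); Gb4 is not a chord tone.
It is approached by step up from F4 and left by step down to F4.
Step away and step back to the same note — a neighbor tone (upper neighbor).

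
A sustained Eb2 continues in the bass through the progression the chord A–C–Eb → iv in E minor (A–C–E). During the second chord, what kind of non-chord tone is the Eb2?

Pedal tone (pedal point).

The harmony at that moment is A minor triad (A, C, E); Eb2 is not a chord tone.
It is held over (the same pitch as the preceding Eb2) and then sustained as the same pitch into the next harmony.
Sustained through a change of harmony — a pedal tone.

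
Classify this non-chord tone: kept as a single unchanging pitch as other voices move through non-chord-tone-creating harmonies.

Pedal tone.

Approach: none. Departure: none — a single pitch is sustained while the chords change around it, passing through harmonies that do not contain it.
No melodic motion at all; the dissonance is created entirely by the moving harmonies against the stationary note — a pedal tone (pedal point).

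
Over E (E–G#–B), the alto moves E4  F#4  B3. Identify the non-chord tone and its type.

F#4 is an escape tone.

The harmony at that moment is E major triad (E, G#, B); F#4 is not a chord tone.
It is approached by step up from E4 and left by leap down to B3.
Step in, leap out — an escape tone.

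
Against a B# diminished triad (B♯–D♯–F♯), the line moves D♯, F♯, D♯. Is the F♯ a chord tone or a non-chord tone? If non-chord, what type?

B# diminished triad contains B♯, D♯, F♯; F♯ is the fifth, so it is a chord tone.

Chord tone (the fifth of B# diminished triad).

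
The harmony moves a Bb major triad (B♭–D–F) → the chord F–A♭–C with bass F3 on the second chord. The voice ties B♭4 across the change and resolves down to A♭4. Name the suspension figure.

At the second chord the bass is F3. The suspended B♭4 lies a fourth above the bass; after resolving down by step to A♭4, the interval above the bass becomes a third.
Suspension figures are named by those two intervals: 4–3.

4–3 suspension.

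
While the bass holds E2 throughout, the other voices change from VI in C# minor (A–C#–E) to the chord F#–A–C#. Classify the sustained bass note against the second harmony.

The harmony at that moment is F# minor triad (F#, A, C#); E2 is not a chord tone.
It is held over (the same pitch as the preceding E2) and then sustained as the same pitch into the next harmony.
Sustained through a change of harmony — a pedal tone.

Pedal tone (pedal point).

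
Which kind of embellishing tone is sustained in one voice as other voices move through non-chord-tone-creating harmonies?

Pedal tone.

Approach: none. Departure: none — a single pitch is sustained while the chords change around it, passing through harmonies that do not contain it.
No melodic motion at all; the dissonance is created entirely by the moving harmonies against the stationary note — a pedal tone (pedal point).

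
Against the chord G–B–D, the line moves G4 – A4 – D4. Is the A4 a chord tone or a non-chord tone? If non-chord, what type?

The harmony at that moment is G major triad (G, B, D); A4 is not a chord tone.
It is approached by step up from G4 and left by leap down to D4.
Step in, leap out — an escape tone.

Non-chord tone — an escape tone.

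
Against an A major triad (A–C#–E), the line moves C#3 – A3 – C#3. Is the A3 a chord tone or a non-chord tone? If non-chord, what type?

Chord tone (the root of A major triad).

A major triad contains A, C#, E; A is the root, so it is a chord tone.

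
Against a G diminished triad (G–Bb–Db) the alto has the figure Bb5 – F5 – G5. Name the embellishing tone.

The harmony at that moment is G diminished triad (G, Bb, Db); F5 is not a chord tone.
It is approached by leap down from Bb5 and left by step up to G5.
Leap in, step out — an appoggiatura.

F5 is an appoggiatura.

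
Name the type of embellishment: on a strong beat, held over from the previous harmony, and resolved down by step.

Suspension.

Approach: by preparation — the pitch is first a chord tone, then held (tied or repeated) while the harmony changes under it. Departure: down by step. Metric position: strong.
A prepared dissonance that resolves downward by step — a suspension. (The same figure resolving upward would be a retardation.)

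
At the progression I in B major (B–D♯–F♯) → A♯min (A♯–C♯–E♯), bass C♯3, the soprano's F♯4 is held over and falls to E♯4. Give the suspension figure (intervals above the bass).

At the second chord the bass is C♯3. The suspended F♯4 lies a fourth above the bass; after resolving down by step to E♯4, the interval above the bass becomes a third.
Suspension figures are named by those two intervals: 4–3.

4–3 suspension.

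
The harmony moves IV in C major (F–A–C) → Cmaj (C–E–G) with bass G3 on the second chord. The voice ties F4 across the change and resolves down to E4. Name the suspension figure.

At the second chord the bass is G3. The suspended F4 lies a seventh above the bass; after resolving down by step to E4, the interval above the bass becomes a sixth.
Suspension figures are named by those two intervals: 7–6.

7–6 suspension.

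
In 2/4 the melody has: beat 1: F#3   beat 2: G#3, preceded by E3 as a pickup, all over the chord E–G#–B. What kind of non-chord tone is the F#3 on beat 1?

The harmony at that moment is E major triad (E, G#, B); F#3 is not a chord tone.
It is approached by step up from E3 and left by step up to G#3.
Step in, step out in the same direction — a passing tone.

Passing tone.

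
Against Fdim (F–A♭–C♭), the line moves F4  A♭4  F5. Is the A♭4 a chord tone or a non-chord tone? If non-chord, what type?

F diminished triad contains F, A♭, C♭; A♭ is the third, so it is a chord tone.

Chord tone (the third of F diminished triad).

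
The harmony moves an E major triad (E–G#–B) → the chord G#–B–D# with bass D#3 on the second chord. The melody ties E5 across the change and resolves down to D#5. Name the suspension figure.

9–8 suspension.

At the second chord the bass is D#3. The suspended E5 lies a ninth above the bass; after resolving down by step to D#5, the interval above the bass becomes an octave.
Suspension figures are named by those two intervals: 9–8.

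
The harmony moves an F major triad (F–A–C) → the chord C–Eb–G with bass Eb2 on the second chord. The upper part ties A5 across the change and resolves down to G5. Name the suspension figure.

At the second chord the bass is Eb2. The suspended A5 lies a fourth above the bass; after resolving down by step to G5, the interval above the bass becomes a third.
Suspension figures are named by those two intervals: 4–3.

4–3 suspension.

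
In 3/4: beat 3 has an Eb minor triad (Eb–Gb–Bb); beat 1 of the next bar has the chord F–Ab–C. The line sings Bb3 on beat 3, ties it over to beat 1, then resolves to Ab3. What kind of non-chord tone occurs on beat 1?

Suspension.

The harmony at that moment is F minor triad (F, Ab, C); Bb3 is not a chord tone.
It is held over (the same pitch as the preceding Bb3) and left by step down to Ab3.
Held over from the previous chord and resolving down by step — a suspension.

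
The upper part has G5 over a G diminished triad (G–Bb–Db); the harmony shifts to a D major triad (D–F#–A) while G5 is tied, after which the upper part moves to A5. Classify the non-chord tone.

The harmony at that moment is D major triad (D, F#, A); G5 is not a chord tone.
It is held over (the same pitch as the preceding G5) and left by step up to A5.
Held over from the previous chord and resolving up by step — a retardation.

G5 is a retardation.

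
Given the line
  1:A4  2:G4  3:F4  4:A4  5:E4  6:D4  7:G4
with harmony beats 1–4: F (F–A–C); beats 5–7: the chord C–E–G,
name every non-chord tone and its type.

G4 (beat 2) — passing tone; D4 (beat 6) — escape tone.

The harmony at that moment is F major triad (F, A, C); G4 is not a chord tone.
It is approached by step down from A4 and left by step down to F4.
Step in, step out in the same direction — a passing tone.
The harmony at that moment is C major triad (C, E, G); D4 is not a chord tone.
It is approached by step down from E4 and left by leap up to G4.
Step in, leap out — an escape tone.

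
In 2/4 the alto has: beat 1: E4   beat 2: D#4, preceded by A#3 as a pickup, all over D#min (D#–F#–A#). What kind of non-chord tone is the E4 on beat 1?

The harmony at that moment is D# minor triad (D#, F#, A#); E4 is not a chord tone.
It is approached by leap up from A#3 and left by step down to D#4.
Leap in, step out, metrically accented — an appoggiatura.

Appoggiatura.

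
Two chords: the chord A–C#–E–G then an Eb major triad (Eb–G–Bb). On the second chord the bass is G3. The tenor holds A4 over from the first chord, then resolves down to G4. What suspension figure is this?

9–8 suspension.

At the second chord the bass is G3. The suspended A4 lies a ninth above the bass; after resolving down by step to G4, the interval above the bass becomes an octave.
Suspension figures are named by those two intervals: 9–8.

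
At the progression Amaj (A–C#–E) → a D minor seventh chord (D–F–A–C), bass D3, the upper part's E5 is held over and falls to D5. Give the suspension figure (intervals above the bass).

9–8 suspension.

At the second chord the bass is D3. The suspended E5 lies a ninth above the bass; after resolving down by step to D5, the interval above the bass becomes an octave.
Suspension figures are named by those two intervals: 9–8.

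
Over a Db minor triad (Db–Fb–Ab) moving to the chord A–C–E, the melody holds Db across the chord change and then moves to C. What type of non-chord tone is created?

Db is a suspension.

The harmony at that moment is A minor triad (A, C, E); Db is not a chord tone.
It is held over (the same pitch as the preceding Db) and left by step down to C.
Held over from the previous chord and resolving down by step — a suspension.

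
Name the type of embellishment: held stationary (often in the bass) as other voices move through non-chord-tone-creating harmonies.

Approach: none. Departure: none — a single pitch is sustained while the chords change around it, passing through harmonies that do not contain it.
No melodic motion at all; the dissonance is created entirely by the moving harmonies against the stationary note — a pedal tone (pedal point).

Pedal tone.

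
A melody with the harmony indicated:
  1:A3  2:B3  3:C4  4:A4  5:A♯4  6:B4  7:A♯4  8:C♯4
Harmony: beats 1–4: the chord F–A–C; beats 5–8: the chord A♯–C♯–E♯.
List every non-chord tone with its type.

B3 (beat 2) — passing tone; B4 (beat 6) — neighbor tone.

The harmony at that moment is F major triad (F, A, C); B3 is not a chord tone.
It is approached by step up from A3 and left by step up to C4.
Step in, step out in the same direction — a passing tone.
The harmony at that moment is A♯ minor triad (A♯, C♯, E♯); B4 is not a chord tone.
It is approached by step up from A♯4 and left by step down to A♯4.
Step away and step back to the same note — a neighbor tone (upper neighbor).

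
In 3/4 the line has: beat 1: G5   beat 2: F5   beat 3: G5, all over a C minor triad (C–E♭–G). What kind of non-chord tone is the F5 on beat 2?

Lower neighbor tone.

The harmony at that moment is C minor triad (C, E♭, G); F5 is not a chord tone.
It is approached by step down from G5 and left by step up to G5.
Step away and step back to the same note — a neighbor tone (lower neighbor).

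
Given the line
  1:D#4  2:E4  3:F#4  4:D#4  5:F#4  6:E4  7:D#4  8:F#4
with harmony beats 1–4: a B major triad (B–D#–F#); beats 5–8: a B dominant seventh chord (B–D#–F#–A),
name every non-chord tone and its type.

The harmony at that moment is B major triad (B, D#, F#); E4 is not a chord tone.
It is approached by step up from D#4 and left by step up to F#4.
Step in, step out in the same direction — a passing tone.
The harmony at that moment is B dominant seventh chord (B, D#, F#, A); E4 is not a chord tone.
It is approached by step down from F#4 and left by step down to D#4.
Step in, step out in the same direction — a passing tone.

E4 (beat 2) — passing tone; E4 (beat 6) — passing tone.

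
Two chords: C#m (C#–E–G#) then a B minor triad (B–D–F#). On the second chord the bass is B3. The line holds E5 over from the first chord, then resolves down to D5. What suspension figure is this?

At the second chord the bass is B3. The suspended E5 lies a fourth above the bass; after resolving down by step to D5, the interval above the bass becomes a third.
Suspension figures are named by those two intervals: 4–3.

4–3 suspension.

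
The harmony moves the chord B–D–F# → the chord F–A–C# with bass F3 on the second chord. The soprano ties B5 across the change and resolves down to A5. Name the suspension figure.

At the second chord the bass is F3. The suspended B5 lies a fourth above the bass; after resolving down by step to A5, the interval above the bass becomes a third.
Suspension figures are named by those two intervals: 4–3.

4–3 suspension.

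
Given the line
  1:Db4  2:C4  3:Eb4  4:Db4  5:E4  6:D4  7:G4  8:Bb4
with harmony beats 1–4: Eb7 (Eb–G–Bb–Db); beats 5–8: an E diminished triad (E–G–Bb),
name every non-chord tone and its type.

The harmony at that moment is Eb dominant seventh chord (Eb, G, Bb, Db); C4 is not a chord tone.
It is approached by step down from Db4 and left by leap up to Eb4.
Step in, leap out — an escape tone.
The harmony at that moment is E diminished triad (E, G, Bb); D4 is not a chord tone.
It is approached by step down from E4 and left by leap up to G4.
Step in, leap out — an escape tone.

C4 (beat 2) — escape tone; D4 (beat 6) — escape tone.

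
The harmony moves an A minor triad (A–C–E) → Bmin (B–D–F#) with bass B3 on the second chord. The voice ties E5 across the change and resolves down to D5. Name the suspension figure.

At the second chord the bass is B3. The suspended E5 lies a fourth above the bass; after resolving down by step to D5, the interval above the bass becomes a third.
Suspension figures are named by those two intervals: 4–3.

4–3 suspension.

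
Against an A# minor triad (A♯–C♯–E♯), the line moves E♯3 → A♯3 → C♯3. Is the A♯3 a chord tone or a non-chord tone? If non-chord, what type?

A# minor triad contains A♯, C♯, E♯; A♯ is the root, so it is a chord tone.

Chord tone (the root of A# minor triad).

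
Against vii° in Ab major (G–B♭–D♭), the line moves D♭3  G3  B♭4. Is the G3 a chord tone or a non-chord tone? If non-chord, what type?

Chord tone (the root of G diminished triad).

G diminished triad contains G, B♭, D♭; G is the root, so it is a chord tone.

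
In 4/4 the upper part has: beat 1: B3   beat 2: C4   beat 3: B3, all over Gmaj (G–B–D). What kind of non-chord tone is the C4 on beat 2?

The harmony at that moment is G major triad (G, B, D); C4 is not a chord tone.
It is approached by step up from B3 and left by step down to B3.
Step away and step back to the same note — a neighbor tone (upper neighbor).

Upper neighbor tone.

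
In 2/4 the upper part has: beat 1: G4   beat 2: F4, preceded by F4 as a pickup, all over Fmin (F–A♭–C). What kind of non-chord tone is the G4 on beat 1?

Upper neighbor tone.

The harmony at that moment is F minor triad (F, A♭, C); G4 is not a chord tone.
It is approached by step up from F4 and left by step down to F4.
Step away and step back to the same note — a neighbor tone (upper neighbor).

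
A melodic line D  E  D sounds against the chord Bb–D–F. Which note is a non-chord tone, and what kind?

E is a neighbor tone.

The harmony at that moment is Bb major triad (Bb, D, F); E is not a chord tone.
It is approached by step up from D and left by step down to D.
Step away and step back to the same note — a neighbor tone (upper neighbor).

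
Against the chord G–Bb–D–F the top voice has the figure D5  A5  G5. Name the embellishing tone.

A5 is an appoggiatura.

The harmony at that moment is G minor seventh chord (G, Bb, D, F); A5 is not a chord tone.
It is approached by leap up from D5 and left by step down to G5.
Leap in, step out — an appoggiatura.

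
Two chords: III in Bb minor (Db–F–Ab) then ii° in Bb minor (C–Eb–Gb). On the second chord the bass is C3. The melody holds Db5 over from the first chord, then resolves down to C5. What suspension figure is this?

At the second chord the bass is C3. The suspended Db5 lies a ninth above the bass; after resolving down by step to C5, the interval above the bass becomes an octave.
Suspension figures are named by those two intervals: 9–8.

9–8 suspension.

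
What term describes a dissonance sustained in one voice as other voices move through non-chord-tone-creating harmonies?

Approach: none. Departure: none — a single pitch is sustained while the chords change around it, passing through harmonies that do not contain it.
No melodic motion at all; the dissonance is created entirely by the moving harmonies against the stationary note — a pedal tone (pedal point).

Pedal tone.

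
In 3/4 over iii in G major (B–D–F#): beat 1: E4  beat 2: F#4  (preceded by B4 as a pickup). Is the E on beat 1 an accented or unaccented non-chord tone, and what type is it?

The harmony at that moment is B minor triad (B, D, F#); E4 is not a chord tone.
It is approached by leap down from B4 and left by step up to F#4.
Leap in, step out — an appoggiatura.
It falls on the downbeat, so it is accented.

Accented appoggiatura.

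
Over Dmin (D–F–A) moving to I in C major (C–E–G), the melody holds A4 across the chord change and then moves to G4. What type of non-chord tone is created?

The harmony at that moment is C major triad (C, E, G); A4 is not a chord tone.
It is held over (the same pitch as the preceding A4) and left by step down to G4.
Held over from the previous chord and resolving down by step — a suspension.

A4 is a suspension.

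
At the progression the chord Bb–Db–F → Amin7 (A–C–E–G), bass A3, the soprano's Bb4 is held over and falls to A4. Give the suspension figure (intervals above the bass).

9–8 suspension.

At the second chord the bass is A3. The suspended Bb4 lies a ninth above the bass; after resolving down by step to A4, the interval above the bass becomes an octave.
Suspension figures are named by those two intervals: 9–8.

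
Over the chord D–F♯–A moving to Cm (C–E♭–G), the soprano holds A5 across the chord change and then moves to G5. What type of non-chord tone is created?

A5 is a suspension.

The harmony at that moment is C minor triad (C, E♭, G); A5 is not a chord tone.
It is held over (the same pitch as the preceding A5) and left by step down to G5.
Held over from the previous chord and resolving down by step — a suspension.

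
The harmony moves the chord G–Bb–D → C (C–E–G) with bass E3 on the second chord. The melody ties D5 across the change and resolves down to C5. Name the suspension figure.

7–6 suspension.

At the second chord the bass is E3. The suspended D5 lies a seventh above the bass; after resolving down by step to C5, the interval above the bass becomes a sixth.
Suspension figures are named by those two intervals: 7–6.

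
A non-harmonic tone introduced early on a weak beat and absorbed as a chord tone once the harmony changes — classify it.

Anticipation.

Approach: ahead of the chord change (typically by step), so it is dissonant against the current harmony. Departure: none — the same pitch is restated or held and is a chord tone of the new harmony.
Dissonant first, consonant once the harmony catches up: the note simply arrives early — an anticipation. (The reverse timing, consonant first and dissonant after the change, would be a suspension or retardation.)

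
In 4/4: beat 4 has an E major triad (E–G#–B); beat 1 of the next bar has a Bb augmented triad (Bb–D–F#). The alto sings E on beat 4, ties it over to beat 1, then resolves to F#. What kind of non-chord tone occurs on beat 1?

The harmony at that moment is Bb augmented triad (Bb, D, F#); E is not a chord tone.
It is held over (the same pitch as the preceding E) and left by step up to F#.
Held over from the previous chord and resolving up by step — a retardation.

Retardation.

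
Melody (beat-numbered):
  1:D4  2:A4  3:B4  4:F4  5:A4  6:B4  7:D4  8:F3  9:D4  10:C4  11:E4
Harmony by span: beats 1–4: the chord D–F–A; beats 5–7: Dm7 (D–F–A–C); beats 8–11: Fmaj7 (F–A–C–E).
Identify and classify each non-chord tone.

B4 (beat 3) — escape tone; B4 (beat 6) — escape tone; D4 (beat 9) — appoggiatura.

The harmony at that moment is D minor triad (D, F, A); B4 is not a chord tone.
It is approached by step up from A4 and left by leap down to F4.
Step in, leap out — an escape tone.
The harmony at that moment is D minor seventh chord (D, F, A, C); B4 is not a chord tone.
It is approached by step up from A4 and left by leap down to D4.
Step in, leap out — an escape tone.
The harmony at that moment is F major seventh chord (F, A, C, E); D4 is not a chord tone.
It is approached by leap up from F3 and left by step down to C4.
Leap in, step out — an appoggiatura.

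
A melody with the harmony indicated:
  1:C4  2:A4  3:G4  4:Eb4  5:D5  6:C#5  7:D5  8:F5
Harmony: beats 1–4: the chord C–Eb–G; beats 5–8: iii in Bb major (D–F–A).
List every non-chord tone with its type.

The harmony at that moment is C minor triad (C, Eb, G); A4 is not a chord tone.
It is approached by leap up from C4 and left by step down to G4.
Leap in, step out — an appoggiatura.
The harmony at that moment is D minor triad (D, F, A); C#5 is not a chord tone.
It is approached by step down from D5 and left by step up to D5.
Step away and step back to the same note — a neighbor tone (lower neighbor).

A4 (beat 2) — appoggiatura; C#5 (beat 6) — neighbor tone.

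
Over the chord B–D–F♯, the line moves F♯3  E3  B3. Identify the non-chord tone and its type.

E3 is an escape tone.

The harmony at that moment is B minor triad (B, D, F♯); E3 is not a chord tone.
It is approached by step down from F♯3 and left by leap up to B3.
Step in, leap out — an escape tone.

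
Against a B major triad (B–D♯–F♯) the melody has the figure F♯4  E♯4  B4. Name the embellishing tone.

E♯4 is an escape tone.

The harmony at that moment is B major triad (B, D♯, F♯); E♯4 is not a chord tone.
It is approached by step down from F♯4 and left by leap up to B4.
Step in, leap out — an escape tone.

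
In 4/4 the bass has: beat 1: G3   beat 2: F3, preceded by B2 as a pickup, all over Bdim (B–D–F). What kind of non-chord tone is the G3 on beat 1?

Appoggiatura.

The harmony at that moment is B diminished triad (B, D, F); G3 is not a chord tone.
It is approached by leap up from B2 and left by step down to F3.
Leap in, step out, metrically accented — an appoggiatura.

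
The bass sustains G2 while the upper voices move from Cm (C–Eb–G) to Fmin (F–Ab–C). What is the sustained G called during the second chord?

Pedal tone (pedal point).

The harmony at that moment is F minor triad (F, Ab, C); G2 is not a chord tone.
It is held over (the same pitch as the preceding G2) and then sustained as the same pitch into the next harmony.
Sustained through a change of harmony — a pedal tone.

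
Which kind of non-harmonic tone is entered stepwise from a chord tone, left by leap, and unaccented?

Escape tone.

Approach: by step. Departure: by leap. Metric position: weak.
Step in, leap out, from a weak position — an escape tone (échappée). (It is the mirror image of the appoggiatura, which leaps in and steps out on a strong beat.)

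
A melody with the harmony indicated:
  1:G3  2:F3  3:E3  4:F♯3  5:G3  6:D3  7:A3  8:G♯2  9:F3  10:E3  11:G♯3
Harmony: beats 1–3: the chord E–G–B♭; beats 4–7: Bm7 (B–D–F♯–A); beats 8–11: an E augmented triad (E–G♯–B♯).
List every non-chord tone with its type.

F3 (beat 2) — passing tone; G3 (beat 5) — escape tone; F3 (beat 9) — appoggiatura.

The harmony at that moment is E diminished triad (E, G, B♭); F3 is not a chord tone.
It is approached by step down from G3 and left by step down to E3.
Step in, step out in the same direction — a passing tone.
The harmony at that moment is B minor seventh chord (B, D, F♯, A); G3 is not a chord tone.
It is approached by step up from F♯3 and left by leap down to D3.
Step in, leap out — an escape tone.
The harmony at that moment is E augmented triad (E, G♯, B♯); F3 is not a chord tone.
It is approached by leap up from G♯2 and left by step down to E3.
Leap in, step out — an appoggiatura.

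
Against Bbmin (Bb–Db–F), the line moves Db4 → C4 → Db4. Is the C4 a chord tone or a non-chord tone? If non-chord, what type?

The harmony at that moment is Bb minor triad (Bb, Db, F); C4 is not a chord tone.
It is approached by step down from Db4 and left by step up to Db4.
Step away and step back to the same note — a neighbor tone (lower neighbor).

Non-chord tone — a neighbor tone.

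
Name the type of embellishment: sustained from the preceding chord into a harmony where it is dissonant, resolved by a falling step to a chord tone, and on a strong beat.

Approach: by preparation — the pitch is first a chord tone, then held (tied or repeated) while the harmony changes under it. Departure: down by step. Metric position: strong.
A prepared dissonance that resolves downward by step — a suspension. (The same figure resolving upward would be a retardation.)

Suspension.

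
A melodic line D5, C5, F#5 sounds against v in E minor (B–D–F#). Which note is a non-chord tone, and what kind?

C5 is an escape tone.

The harmony at that moment is B minor triad (B, D, F#); C5 is not a chord tone.
It is approached by step down from D5 and left by leap up to F#5.
Step in, leap out — an escape tone.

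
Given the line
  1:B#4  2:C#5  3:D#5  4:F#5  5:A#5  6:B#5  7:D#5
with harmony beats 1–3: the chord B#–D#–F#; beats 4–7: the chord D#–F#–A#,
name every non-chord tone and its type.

The harmony at that moment is B# diminished triad (B#, D#, F#); C#5 is not a chord tone.
It is approached by step up from B#4 and left by step up to D#5.
Step in, step out in the same direction — a passing tone.
The harmony at that moment is D# minor triad (D#, F#, A#); B#5 is not a chord tone.
It is approached by step up from A#5 and left by leap down to D#5.
Step in, leap out — an escape tone.

C#5 (beat 2) — passing tone; B#5 (beat 6) — escape tone.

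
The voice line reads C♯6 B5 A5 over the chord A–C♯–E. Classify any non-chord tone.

B5 is a passing tone.

The harmony at that moment is A major triad (A, C♯, E); B5 is not a chord tone.
It is approached by step down from C♯6 and left by step down to A5.
Step in, step out in the same direction — a passing tone.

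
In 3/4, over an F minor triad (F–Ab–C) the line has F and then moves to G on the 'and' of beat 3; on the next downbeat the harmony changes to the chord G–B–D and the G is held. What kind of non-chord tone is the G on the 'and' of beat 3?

The harmony at that moment is F minor triad (F, Ab, C); G is not a chord tone.
It is approached by step up from F and then sustained as the same pitch into the next harmony.
Arriving early and becoming a chord tone when the harmony changes — an anticipation.

Anticipation.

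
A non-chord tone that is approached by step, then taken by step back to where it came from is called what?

Neighbor tone.

Approach: by step. Departure: by step in the opposite direction, back to the starting pitch.
Stepwise on both sides but reversing to return to the same chord tone — a neighbor tone. (Had it continued onward in the same direction it would be a passing tone instead.)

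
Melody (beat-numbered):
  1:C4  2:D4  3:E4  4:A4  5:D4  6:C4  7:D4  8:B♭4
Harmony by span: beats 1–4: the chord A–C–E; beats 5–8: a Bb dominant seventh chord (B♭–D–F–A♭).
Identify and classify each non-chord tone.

The harmony at that moment is A minor triad (A, C, E); D4 is not a chord tone.
It is approached by step up from C4 and left by step up to E4.
Step in, step out in the same direction — a passing tone.
The harmony at that moment is B♭ dominant seventh chord (B♭, D, F, A♭); C4 is not a chord tone.
It is approached by step down from D4 and left by step up to D4.
Step away and step back to the same note — a neighbor tone (lower neighbor).

D4 (beat 2) — passing tone; C4 (beat 6) — neighbor tone.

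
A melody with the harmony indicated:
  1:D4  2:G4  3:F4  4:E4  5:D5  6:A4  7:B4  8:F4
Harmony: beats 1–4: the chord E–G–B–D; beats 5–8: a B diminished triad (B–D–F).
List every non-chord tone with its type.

The harmony at that moment is E minor seventh chord (E, G, B, D); F4 is not a chord tone.
It is approached by step down from G4 and left by step down to E4.
Step in, step out in the same direction — a passing tone.
The harmony at that moment is B diminished triad (B, D, F); A4 is not a chord tone.
It is approached by leap down from D5 and left by step up to B4.
Leap in, step out — an appoggiatura.

F4 (beat 3) — passing tone; A4 (beat 6) — appoggiatura.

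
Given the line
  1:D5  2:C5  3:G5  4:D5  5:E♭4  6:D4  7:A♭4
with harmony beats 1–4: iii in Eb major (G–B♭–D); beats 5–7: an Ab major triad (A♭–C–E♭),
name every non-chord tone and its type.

The harmony at that moment is G minor triad (G, B♭, D); C5 is not a chord tone.
It is approached by step down from D5 and left by leap up to G5.
Step in, leap out — an escape tone.
The harmony at that moment is A♭ major triad (A♭, C, E♭); D4 is not a chord tone.
It is approached by step down from E♭4 and left by leap up to A♭4.
Step in, leap out — an escape tone.

C5 (beat 2) — escape tone; D4 (beat 6) — escape tone.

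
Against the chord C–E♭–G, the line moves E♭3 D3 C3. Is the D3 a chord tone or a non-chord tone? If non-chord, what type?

The harmony at that moment is C minor triad (C, E♭, G); D3 is not a chord tone.
It is approached by step down from E♭3 and left by step down to C3.
Step in, step out in the same direction — a passing tone.

Non-chord tone — a passing tone.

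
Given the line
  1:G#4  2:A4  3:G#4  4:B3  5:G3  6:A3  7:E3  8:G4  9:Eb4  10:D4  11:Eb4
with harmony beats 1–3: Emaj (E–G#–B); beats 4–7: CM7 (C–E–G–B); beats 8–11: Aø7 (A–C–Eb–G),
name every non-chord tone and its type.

A4 (beat 2) — neighbor tone; A3 (beat 6) — escape tone; D4 (beat 10) — neighbor tone.

The harmony at that moment is E major triad (E, G#, B); A4 is not a chord tone.
It is approached by step up from G#4 and left by step down to G#4.
Step away and step back to the same note — a neighbor tone (upper neighbor).
The harmony at that moment is C major seventh chord (C, E, G, B); A3 is not a chord tone.
It is approached by step up from G3 and left by leap down to E3.
Step in, leap out — an escape tone.
The harmony at that moment is A half-diminished seventh chord (A, C, Eb, G); D4 is not a chord tone.
It is approached by step down from Eb4 and left by step up to Eb4.
Step away and step back to the same note — a neighbor tone (lower neighbor).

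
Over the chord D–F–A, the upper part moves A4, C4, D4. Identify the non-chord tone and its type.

The harmony at that moment is D minor triad (D, F, A); C4 is not a chord tone.
It is approached by leap down from A4 and left by step up to D4.
Leap in, step out — an appoggiatura.

C4 is an appoggiatura.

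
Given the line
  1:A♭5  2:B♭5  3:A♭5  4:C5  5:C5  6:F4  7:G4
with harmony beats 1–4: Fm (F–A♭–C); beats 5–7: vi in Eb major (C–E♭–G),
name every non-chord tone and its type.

The harmony at that moment is F minor triad (F, A♭, C); B♭5 is not a chord tone.
It is approached by step up from A♭5 and left by step down to A♭5.
Step away and step back to the same note — a neighbor tone (upper neighbor).
The harmony at that moment is C minor triad (C, E♭, G); F4 is not a chord tone.
It is approached by leap down from C5 and left by step up to G4.
Leap in, step out — an appoggiatura.

B♭5 (beat 2) — neighbor tone; F4 (beat 6) — appoggiatura.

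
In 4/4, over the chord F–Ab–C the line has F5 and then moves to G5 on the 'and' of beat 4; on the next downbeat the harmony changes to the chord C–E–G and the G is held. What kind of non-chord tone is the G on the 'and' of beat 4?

The harmony at that moment is F minor triad (F, Ab, C); G5 is not a chord tone.
It is approached by step up from F5 and then sustained as the same pitch into the next harmony.
Arriving early and becoming a chord tone when the harmony changes — an anticipation.

Anticipation.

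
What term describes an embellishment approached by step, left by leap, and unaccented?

Escape tone.

Approach: by step. Departure: by leap. Metric position: weak.
Step in, leap out, from a weak position — an escape tone (échappée). (It is the mirror image of the appoggiatura, which leaps in and steps out on a strong beat.)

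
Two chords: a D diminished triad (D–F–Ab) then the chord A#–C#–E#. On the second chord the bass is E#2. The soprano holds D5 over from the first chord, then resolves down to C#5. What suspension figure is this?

7–6 suspension.

At the second chord the bass is E#2. The suspended D5 lies a seventh above the bass; after resolving down by step to C#5, the interval above the bass becomes a sixth.
Suspension figures are named by those two intervals: 7–6.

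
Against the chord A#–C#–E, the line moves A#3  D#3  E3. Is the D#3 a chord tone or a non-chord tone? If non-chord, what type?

The harmony at that moment is A# diminished triad (A#, C#, E); D#3 is not a chord tone.
It is approached by leap down from A#3 and left by step up to E3.
Leap in, step out — an appoggiatura.

Non-chord tone — an appoggiatura.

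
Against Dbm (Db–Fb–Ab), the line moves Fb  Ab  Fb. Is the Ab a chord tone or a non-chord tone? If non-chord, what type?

Db minor triad contains Db, Fb, Ab; Ab is the fifth, so it is a chord tone.

Chord tone (the fifth of Db minor triad).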